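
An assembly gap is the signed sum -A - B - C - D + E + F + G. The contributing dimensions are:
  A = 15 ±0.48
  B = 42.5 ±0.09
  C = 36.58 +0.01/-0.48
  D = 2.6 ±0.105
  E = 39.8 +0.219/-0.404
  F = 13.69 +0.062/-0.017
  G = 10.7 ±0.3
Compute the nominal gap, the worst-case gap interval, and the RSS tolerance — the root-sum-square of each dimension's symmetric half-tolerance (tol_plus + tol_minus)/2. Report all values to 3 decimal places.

Stack each dimension's contribution:
  -A: nom -15.000 → Σnom=-15.000; wc +0.480/-0.480 → slack +0.480/-0.480; half-tol=0.480, Σhalf²=0.230400
  -B: nom -42.500 → Σnom=-57.500; wc +0.090/-0.090 → slack +0.570/-0.570; half-tol=0.090, Σhalf²=0.238500
  -C: nom -36.580 → Σnom=-94.080; wc +0.480/-0.010 → slack +1.050/-0.580; half-tol=0.245, Σhalf²=0.298525
  -D: nom -2.600 → Σnom=-96.680; wc +0.105/-0.105 → slack +1.155/-0.685; half-tol=0.105, Σhalf²=0.309550
  +E: nom +39.800 → Σnom=-56.880; wc +0.219/-0.404 → slack +1.374/-1.089; half-tol=0.311, Σhalf²=0.406582
  +F: nom +13.690 → Σnom=-43.190; wc +0.062/-0.017 → slack +1.436/-1.106; half-tol=0.040, Σhalf²=0.408142
  +G: nom +10.700 → Σnom=-32.490; wc +0.300/-0.300 → slack +1.736/-1.406; half-tol=0.300, Σhalf²=0.498142
Nominal = -32.490. Worst-case = [-32.490 - 1.406, -32.490 + 1.736] = [-33.896, -30.754]. RSS = √0.498142 = 0.706.

nominal=-32.490 wc=[-33.896,-30.754] rss=0.706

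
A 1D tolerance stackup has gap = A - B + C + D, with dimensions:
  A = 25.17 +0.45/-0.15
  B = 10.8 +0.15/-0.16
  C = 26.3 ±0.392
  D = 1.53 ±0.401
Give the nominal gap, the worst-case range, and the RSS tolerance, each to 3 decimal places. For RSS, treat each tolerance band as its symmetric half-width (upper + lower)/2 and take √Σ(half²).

Stack each dimension's contribution:
  +A: nom +25.170 → Σnom=25.170; wc +0.450/-0.150 → slack +0.450/-0.150; half-tol=0.300, Σhalf²=0.090000
  -B: nom -10.800 → Σnom=14.370; wc +0.160/-0.150 → slack +0.610/-0.300; half-tol=0.155, Σhalf²=0.114025
  +C: nom +26.300 → Σnom=40.670; wc +0.392/-0.392 → slack +1.002/-0.692; half-tol=0.392, Σhalf²=0.267689
  +D: nom +1.530 → Σnom=42.200; wc +0.401/-0.401 → slack +1.403/-1.093; half-tol=0.401, Σhalf²=0.428490
Nominal = 42.200. Worst-case = [42.200 - 1.093, 42.200 + 1.403] = [41.107, 43.603]. RSS = √0.428490 = 0.655.

nominal=42.200 wc=[41.107,43.603] rss=0.655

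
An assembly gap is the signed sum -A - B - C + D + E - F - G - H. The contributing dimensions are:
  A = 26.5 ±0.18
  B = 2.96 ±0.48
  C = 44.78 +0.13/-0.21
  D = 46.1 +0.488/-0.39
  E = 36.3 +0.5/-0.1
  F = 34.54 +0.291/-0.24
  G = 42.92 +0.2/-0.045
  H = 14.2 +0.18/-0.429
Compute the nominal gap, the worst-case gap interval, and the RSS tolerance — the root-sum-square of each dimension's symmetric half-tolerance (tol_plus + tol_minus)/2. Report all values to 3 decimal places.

nominal=-83.500 wc=[-85.451,-80.928] rss=0.868

Stack each dimension's contribution:
  -A: nom -26.500 → Σnom=-26.500; wc +0.180/-0.180 → slack +0.180/-0.180; half-tol=0.180, Σhalf²=0.032400
  -B: nom -2.960 → Σnom=-29.460; wc +0.480/-0.480 → slack +0.660/-0.660; half-tol=0.480, Σhalf²=0.262800
  -C: nom -44.780 → Σnom=-74.240; wc +0.210/-0.130 → slack +0.870/-0.790; half-tol=0.170, Σhalf²=0.291700
  +D: nom +46.100 → Σnom=-28.140; wc +0.488/-0.390 → slack +1.358/-1.180; half-tol=0.439, Σhalf²=0.484421
  +E: nom +36.300 → Σnom=8.160; wc +0.500/-0.100 → slack +1.858/-1.280; half-tol=0.300, Σhalf²=0.574421
  -F: nom -34.540 → Σnom=-26.380; wc +0.240/-0.291 → slack +2.098/-1.571; half-tol=0.265, Σhalf²=0.644911
  -G: nom -42.920 → Σnom=-69.300; wc +0.045/-0.200 → slack +2.143/-1.771; half-tol=0.122, Σhalf²=0.659917
  -H: nom -14.200 → Σnom=-83.500; wc +0.429/-0.180 → slack +2.572/-1.951; half-tol=0.304, Σhalf²=0.752638
Nominal = -83.500. Worst-case = [-83.500 - 1.951, -83.500 + 2.572] = [-85.451, -80.928]. RSS = √0.752638 = 0.868.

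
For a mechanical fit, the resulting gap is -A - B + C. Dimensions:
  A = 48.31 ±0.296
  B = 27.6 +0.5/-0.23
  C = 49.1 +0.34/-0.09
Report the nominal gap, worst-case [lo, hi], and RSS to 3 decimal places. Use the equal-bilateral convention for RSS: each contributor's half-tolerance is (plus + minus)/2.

Stack each dimension's contribution:
  -A: nom -48.310 → Σnom=-48.310; wc +0.296/-0.296 → slack +0.296/-0.296; half-tol=0.296, Σhalf²=0.087616
  -B: nom -27.600 → Σnom=-75.910; wc +0.230/-0.500 → slack +0.526/-0.796; half-tol=0.365, Σhalf²=0.220841
  +C: nom +49.100 → Σnom=-26.810; wc +0.340/-0.090 → slack +0.866/-0.886; half-tol=0.215, Σhalf²=0.267066
Nominal = -26.810. Worst-case = [-26.810 - 0.886, -26.810 + 0.866] = [-27.696, -25.944]. RSS = √0.267066 = 0.517.

nominal=-26.810 wc=[-27.696,-25.944] rss=0.517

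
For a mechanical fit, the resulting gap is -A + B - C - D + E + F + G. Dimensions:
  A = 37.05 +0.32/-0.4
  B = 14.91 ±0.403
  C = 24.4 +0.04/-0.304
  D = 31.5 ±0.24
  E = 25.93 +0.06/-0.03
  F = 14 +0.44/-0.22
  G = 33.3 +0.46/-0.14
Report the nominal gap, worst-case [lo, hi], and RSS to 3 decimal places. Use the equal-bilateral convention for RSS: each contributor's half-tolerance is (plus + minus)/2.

nominal=-4.810 wc=[-6.203,-2.503] rss=0.762

Stack each dimension's contribution:
  -A: nom -37.050 → Σnom=-37.050; wc +0.400/-0.320 → slack +0.400/-0.320; half-tol=0.360, Σhalf²=0.129600
  +B: nom +14.910 → Σnom=-22.140; wc +0.403/-0.403 → slack +0.803/-0.723; half-tol=0.403, Σhalf²=0.292009
  -C: nom -24.400 → Σnom=-46.540; wc +0.304/-0.040 → slack +1.107/-0.763; half-tol=0.172, Σhalf²=0.321593
  -D: nom -31.500 → Σnom=-78.040; wc +0.240/-0.240 → slack +1.347/-1.003; half-tol=0.240, Σhalf²=0.379193
  +E: nom +25.930 → Σnom=-52.110; wc +0.060/-0.030 → slack +1.407/-1.033; half-tol=0.045, Σhalf²=0.381218
  +F: nom +14.000 → Σnom=-38.110; wc +0.440/-0.220 → slack +1.847/-1.253; half-tol=0.330, Σhalf²=0.490118
  +G: nom +33.300 → Σnom=-4.810; wc +0.460/-0.140 → slack +2.307/-1.393; half-tol=0.300, Σhalf²=0.580118
Nominal = -4.810. Worst-case = [-4.810 - 1.393, -4.810 + 2.307] = [-6.203, -2.503]. RSS = √0.580118 = 0.762.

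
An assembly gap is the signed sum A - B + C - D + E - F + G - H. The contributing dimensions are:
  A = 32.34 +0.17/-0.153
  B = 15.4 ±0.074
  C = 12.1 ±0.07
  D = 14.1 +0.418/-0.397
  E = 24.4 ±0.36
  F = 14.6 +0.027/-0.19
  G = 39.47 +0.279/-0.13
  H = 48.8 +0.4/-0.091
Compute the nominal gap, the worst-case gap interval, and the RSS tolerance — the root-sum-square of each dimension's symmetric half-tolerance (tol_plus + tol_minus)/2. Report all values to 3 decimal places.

Stack each dimension's contribution:
  +A: nom +32.340 → Σnom=32.340; wc +0.170/-0.153 → slack +0.170/-0.153; half-tol=0.162, Σhalf²=0.026082
  -B: nom -15.400 → Σnom=16.940; wc +0.074/-0.074 → slack +0.244/-0.227; half-tol=0.074, Σhalf²=0.031558
  +C: nom +12.100 → Σnom=29.040; wc +0.070/-0.070 → slack +0.314/-0.297; half-tol=0.070, Σhalf²=0.036458
  -D: nom -14.100 → Σnom=14.940; wc +0.397/-0.418 → slack +0.711/-0.715; half-tol=0.407, Σhalf²=0.202514
  +E: nom +24.400 → Σnom=39.340; wc +0.360/-0.360 → slack +1.071/-1.075; half-tol=0.360, Σhalf²=0.332114
  -F: nom -14.600 → Σnom=24.740; wc +0.190/-0.027 → slack +1.261/-1.102; half-tol=0.108, Σhalf²=0.343887
  +G: nom +39.470 → Σnom=64.210; wc +0.279/-0.130 → slack +1.540/-1.232; half-tol=0.205, Σhalf²=0.385707
  -H: nom -48.800 → Σnom=15.410; wc +0.091/-0.400 → slack +1.631/-1.632; half-tol=0.245, Σhalf²=0.445977
Nominal = 15.410. Worst-case = [15.410 - 1.632, 15.410 + 1.631] = [13.778, 17.041]. RSS = √0.445977 = 0.668.

nominal=15.410 wc=[13.778,17.041] rss=0.668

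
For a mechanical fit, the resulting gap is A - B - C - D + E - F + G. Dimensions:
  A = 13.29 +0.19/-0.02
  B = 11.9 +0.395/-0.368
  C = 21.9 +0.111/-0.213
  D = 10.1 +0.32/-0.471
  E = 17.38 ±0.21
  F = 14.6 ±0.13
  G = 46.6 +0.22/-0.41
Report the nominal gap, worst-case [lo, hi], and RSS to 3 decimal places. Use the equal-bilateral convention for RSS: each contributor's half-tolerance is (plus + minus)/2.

Stack each dimension's contribution:
  +A: nom +13.290 → Σnom=13.290; wc +0.190/-0.020 → slack +0.190/-0.020; half-tol=0.105, Σhalf²=0.011025
  -B: nom -11.900 → Σnom=1.390; wc +0.368/-0.395 → slack +0.558/-0.415; half-tol=0.382, Σhalf²=0.156567
  -C: nom -21.900 → Σnom=-20.510; wc +0.213/-0.111 → slack +0.771/-0.526; half-tol=0.162, Σhalf²=0.182811
  -D: nom -10.100 → Σnom=-30.610; wc +0.471/-0.320 → slack +1.242/-0.846; half-tol=0.395, Σhalf²=0.339232
  +E: nom +17.380 → Σnom=-13.230; wc +0.210/-0.210 → slack +1.452/-1.056; half-tol=0.210, Σhalf²=0.383331
  -F: nom -14.600 → Σnom=-27.830; wc +0.130/-0.130 → slack +1.582/-1.186; half-tol=0.130, Σhalf²=0.400232
  +G: nom +46.600 → Σnom=18.770; wc +0.220/-0.410 → slack +1.802/-1.596; half-tol=0.315, Σhalf²=0.499457
Nominal = 18.770. Worst-case = [18.770 - 1.596, 18.770 + 1.802] = [17.174, 20.572]. RSS = √0.499457 = 0.707.

nominal=18.770 wc=[17.174,20.572] rss=0.707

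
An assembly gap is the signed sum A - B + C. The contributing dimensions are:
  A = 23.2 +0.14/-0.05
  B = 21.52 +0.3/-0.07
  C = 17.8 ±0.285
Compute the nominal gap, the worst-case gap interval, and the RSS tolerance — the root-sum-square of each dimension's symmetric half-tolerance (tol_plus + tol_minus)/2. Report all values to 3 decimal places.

Stack each dimension's contribution:
  +A: nom +23.200 → Σnom=23.200; wc +0.140/-0.050 → slack +0.140/-0.050; half-tol=0.095, Σhalf²=0.009025
  -B: nom -21.520 → Σnom=1.680; wc +0.070/-0.300 → slack +0.210/-0.350; half-tol=0.185, Σhalf²=0.043250
  +C: nom +17.800 → Σnom=19.480; wc +0.285/-0.285 → slack +0.495/-0.635; half-tol=0.285, Σhalf²=0.124475
Nominal = 19.480. Worst-case = [19.480 - 0.635, 19.480 + 0.495] = [18.845, 19.975]. RSS = √0.124475 = 0.353.

nominal=19.480 wc=[18.845,19.975] rss=0.353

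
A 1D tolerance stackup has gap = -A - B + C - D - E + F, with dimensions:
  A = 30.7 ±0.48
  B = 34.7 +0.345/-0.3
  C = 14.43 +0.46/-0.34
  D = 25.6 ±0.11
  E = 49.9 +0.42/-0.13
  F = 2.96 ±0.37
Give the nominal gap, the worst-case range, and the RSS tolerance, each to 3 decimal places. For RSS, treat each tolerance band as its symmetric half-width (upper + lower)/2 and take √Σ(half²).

Stack each dimension's contribution:
  -A: nom -30.700 → Σnom=-30.700; wc +0.480/-0.480 → slack +0.480/-0.480; half-tol=0.480, Σhalf²=0.230400
  -B: nom -34.700 → Σnom=-65.400; wc +0.300/-0.345 → slack +0.780/-0.825; half-tol=0.323, Σhalf²=0.334406
  +C: nom +14.430 → Σnom=-50.970; wc +0.460/-0.340 → slack +1.240/-1.165; half-tol=0.400, Σhalf²=0.494406
  -D: nom -25.600 → Σnom=-76.570; wc +0.110/-0.110 → slack +1.350/-1.275; half-tol=0.110, Σhalf²=0.506506
  -E: nom -49.900 → Σnom=-126.470; wc +0.130/-0.420 → slack +1.480/-1.695; half-tol=0.275, Σhalf²=0.582131
  +F: nom +2.960 → Σnom=-123.510; wc +0.370/-0.370 → slack +1.850/-2.065; half-tol=0.370, Σhalf²=0.719031
Nominal = -123.510. Worst-case = [-123.510 - 2.065, -123.510 + 1.850] = [-125.575, -121.660]. RSS = √0.719031 = 0.848.

nominal=-123.510 wc=[-125.575,-121.660] rss=0.848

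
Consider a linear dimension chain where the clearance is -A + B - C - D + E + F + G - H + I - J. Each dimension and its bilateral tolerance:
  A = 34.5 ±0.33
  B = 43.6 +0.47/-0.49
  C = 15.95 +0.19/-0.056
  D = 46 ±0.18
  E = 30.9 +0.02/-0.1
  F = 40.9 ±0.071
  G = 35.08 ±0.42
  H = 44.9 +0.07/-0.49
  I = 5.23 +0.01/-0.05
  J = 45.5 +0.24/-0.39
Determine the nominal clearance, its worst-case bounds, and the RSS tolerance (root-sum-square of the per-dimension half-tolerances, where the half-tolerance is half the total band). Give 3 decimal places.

Stack each dimension's contribution:
  -A: nom -34.500 → Σnom=-34.500; wc +0.330/-0.330 → slack +0.330/-0.330; half-tol=0.330, Σhalf²=0.108900
  +B: nom +43.600 → Σnom=9.100; wc +0.470/-0.490 → slack +0.800/-0.820; half-tol=0.480, Σhalf²=0.339300
  -C: nom -15.950 → Σnom=-6.850; wc +0.056/-0.190 → slack +0.856/-1.010; half-tol=0.123, Σhalf²=0.354429
  -D: nom -46.000 → Σnom=-52.850; wc +0.180/-0.180 → slack +1.036/-1.190; half-tol=0.180, Σhalf²=0.386829
  +E: nom +30.900 → Σnom=-21.950; wc +0.020/-0.100 → slack +1.056/-1.290; half-tol=0.060, Σhalf²=0.390429
  +F: nom +40.900 → Σnom=18.950; wc +0.071/-0.071 → slack +1.127/-1.361; half-tol=0.071, Σhalf²=0.395470
  +G: nom +35.080 → Σnom=54.030; wc +0.420/-0.420 → slack +1.547/-1.781; half-tol=0.420, Σhalf²=0.571870
  -H: nom -44.900 → Σnom=9.130; wc +0.490/-0.070 → slack +2.037/-1.851; half-tol=0.280, Σhalf²=0.650270
  +I: nom +5.230 → Σnom=14.360; wc +0.010/-0.050 → slack +2.047/-1.901; half-tol=0.030, Σhalf²=0.651170
  -J: nom -45.500 → Σnom=-31.140; wc +0.390/-0.240 → slack +2.437/-2.141; half-tol=0.315, Σhalf²=0.750395
Nominal = -31.140. Worst-case = [-31.140 - 2.141, -31.140 + 2.437] = [-33.281, -28.703]. RSS = √0.750395 = 0.866.

nominal=-31.140 wc=[-33.281,-28.703] rss=0.866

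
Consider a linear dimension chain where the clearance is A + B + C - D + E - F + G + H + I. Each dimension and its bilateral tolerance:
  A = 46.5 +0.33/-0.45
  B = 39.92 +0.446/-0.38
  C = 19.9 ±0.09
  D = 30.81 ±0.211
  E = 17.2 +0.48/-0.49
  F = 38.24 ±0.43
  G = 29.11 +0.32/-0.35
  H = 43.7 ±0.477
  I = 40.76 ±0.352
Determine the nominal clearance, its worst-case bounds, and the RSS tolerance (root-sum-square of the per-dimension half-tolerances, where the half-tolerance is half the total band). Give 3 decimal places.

Stack each dimension's contribution:
  +A: nom +46.500 → Σnom=46.500; wc +0.330/-0.450 → slack +0.330/-0.450; half-tol=0.390, Σhalf²=0.152100
  +B: nom +39.920 → Σnom=86.420; wc +0.446/-0.380 → slack +0.776/-0.830; half-tol=0.413, Σhalf²=0.322669
  +C: nom +19.900 → Σnom=106.320; wc +0.090/-0.090 → slack +0.866/-0.920; half-tol=0.090, Σhalf²=0.330769
  -D: nom -30.810 → Σnom=75.510; wc +0.211/-0.211 → slack +1.077/-1.131; half-tol=0.211, Σhalf²=0.375290
  +E: nom +17.200 → Σnom=92.710; wc +0.480/-0.490 → slack +1.557/-1.621; half-tol=0.485, Σhalf²=0.610515
  -F: nom -38.240 → Σnom=54.470; wc +0.430/-0.430 → slack +1.987/-2.051; half-tol=0.430, Σhalf²=0.795415
  +G: nom +29.110 → Σnom=83.580; wc +0.320/-0.350 → slack +2.307/-2.401; half-tol=0.335, Σhalf²=0.907640
  +H: nom +43.700 → Σnom=127.280; wc +0.477/-0.477 → slack +2.784/-2.878; half-tol=0.477, Σhalf²=1.135169
  +I: nom +40.760 → Σnom=168.040; wc +0.352/-0.352 → slack +3.136/-3.230; half-tol=0.352, Σhalf²=1.259073
Nominal = 168.040. Worst-case = [168.040 - 3.230, 168.040 + 3.136] = [164.810, 171.176]. RSS = √1.259073 = 1.122.

nominal=168.040 wc=[164.810,171.176] rss=1.122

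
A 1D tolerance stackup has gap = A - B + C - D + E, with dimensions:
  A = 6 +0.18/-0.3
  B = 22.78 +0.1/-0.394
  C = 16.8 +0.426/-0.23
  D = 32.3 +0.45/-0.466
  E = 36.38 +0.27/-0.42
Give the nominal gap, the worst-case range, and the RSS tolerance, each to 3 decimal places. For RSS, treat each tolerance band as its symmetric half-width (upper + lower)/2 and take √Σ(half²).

Stack each dimension's contribution:
  +A: nom +6.000 → Σnom=6.000; wc +0.180/-0.300 → slack +0.180/-0.300; half-tol=0.240, Σhalf²=0.057600
  -B: nom -22.780 → Σnom=-16.780; wc +0.394/-0.100 → slack +0.574/-0.400; half-tol=0.247, Σhalf²=0.118609
  +C: nom +16.800 → Σnom=0.020; wc +0.426/-0.230 → slack +1.000/-0.630; half-tol=0.328, Σhalf²=0.226193
  -D: nom -32.300 → Σnom=-32.280; wc +0.466/-0.450 → slack +1.466/-1.080; half-tol=0.458, Σhalf²=0.435957
  +E: nom +36.380 → Σnom=4.100; wc +0.270/-0.420 → slack +1.736/-1.500; half-tol=0.345, Σhalf²=0.554982
Nominal = 4.100. Worst-case = [4.100 - 1.500, 4.100 + 1.736] = [2.600, 5.836]. RSS = √0.554982 = 0.745.

nominal=4.100 wc=[2.600,5.836] rss=0.745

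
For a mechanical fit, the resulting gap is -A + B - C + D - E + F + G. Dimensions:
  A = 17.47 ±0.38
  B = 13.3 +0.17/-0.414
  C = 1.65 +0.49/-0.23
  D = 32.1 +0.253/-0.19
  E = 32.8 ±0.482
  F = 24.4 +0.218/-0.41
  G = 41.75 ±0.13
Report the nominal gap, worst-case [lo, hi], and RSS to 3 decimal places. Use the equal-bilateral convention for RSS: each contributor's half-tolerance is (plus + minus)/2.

nominal=59.630 wc=[57.134,61.493] rss=0.870

Stack each dimension's contribution:
  -A: nom -17.470 → Σnom=-17.470; wc +0.380/-0.380 → slack +0.380/-0.380; half-tol=0.380, Σhalf²=0.144400
  +B: nom +13.300 → Σnom=-4.170; wc +0.170/-0.414 → slack +0.550/-0.794; half-tol=0.292, Σhalf²=0.229664
  -C: nom -1.650 → Σnom=-5.820; wc +0.230/-0.490 → slack +0.780/-1.284; half-tol=0.360, Σhalf²=0.359264
  +D: nom +32.100 → Σnom=26.280; wc +0.253/-0.190 → slack +1.033/-1.474; half-tol=0.222, Σhalf²=0.408326
  -E: nom -32.800 → Σnom=-6.520; wc +0.482/-0.482 → slack +1.515/-1.956; half-tol=0.482, Σhalf²=0.640650
  +F: nom +24.400 → Σnom=17.880; wc +0.218/-0.410 → slack +1.733/-2.366; half-tol=0.314, Σhalf²=0.739246
  +G: nom +41.750 → Σnom=59.630; wc +0.130/-0.130 → slack +1.863/-2.496; half-tol=0.130, Σhalf²=0.756146
Nominal = 59.630. Worst-case = [59.630 - 2.496, 59.630 + 1.863] = [57.134, 61.493]. RSS = √0.756146 = 0.870.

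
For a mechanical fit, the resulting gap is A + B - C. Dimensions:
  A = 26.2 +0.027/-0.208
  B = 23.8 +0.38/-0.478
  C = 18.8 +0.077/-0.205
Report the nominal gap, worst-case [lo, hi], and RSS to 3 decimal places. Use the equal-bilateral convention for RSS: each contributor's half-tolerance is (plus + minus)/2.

nominal=31.200 wc=[30.437,31.812] rss=0.467

Stack each dimension's contribution:
  +A: nom +26.200 → Σnom=26.200; wc +0.027/-0.208 → slack +0.027/-0.208; half-tol=0.117, Σhalf²=0.013806
  +B: nom +23.800 → Σnom=50.000; wc +0.380/-0.478 → slack +0.407/-0.686; half-tol=0.429, Σhalf²=0.197847
  -C: nom -18.800 → Σnom=31.200; wc +0.205/-0.077 → slack +0.612/-0.763; half-tol=0.141, Σhalf²=0.217728
Nominal = 31.200. Worst-case = [31.200 - 0.763, 31.200 + 0.612] = [30.437, 31.812]. RSS = √0.217728 = 0.467.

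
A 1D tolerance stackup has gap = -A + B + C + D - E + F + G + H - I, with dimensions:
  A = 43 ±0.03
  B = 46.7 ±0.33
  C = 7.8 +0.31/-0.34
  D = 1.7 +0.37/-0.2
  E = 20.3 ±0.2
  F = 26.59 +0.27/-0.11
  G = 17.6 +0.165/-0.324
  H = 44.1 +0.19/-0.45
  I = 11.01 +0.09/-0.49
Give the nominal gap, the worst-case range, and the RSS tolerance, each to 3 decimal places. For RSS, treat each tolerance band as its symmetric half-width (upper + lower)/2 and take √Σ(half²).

nominal=70.180 wc=[68.106,72.535] rss=0.787

Stack each dimension's contribution:
  -A: nom -43.000 → Σnom=-43.000; wc +0.030/-0.030 → slack +0.030/-0.030; half-tol=0.030, Σhalf²=0.000900
  +B: nom +46.700 → Σnom=3.700; wc +0.330/-0.330 → slack +0.360/-0.360; half-tol=0.330, Σhalf²=0.109800
  +C: nom +7.800 → Σnom=11.500; wc +0.310/-0.340 → slack +0.670/-0.700; half-tol=0.325, Σhalf²=0.215425
  +D: nom +1.700 → Σnom=13.200; wc +0.370/-0.200 → slack +1.040/-0.900; half-tol=0.285, Σhalf²=0.296650
  -E: nom -20.300 → Σnom=-7.100; wc +0.200/-0.200 → slack +1.240/-1.100; half-tol=0.200, Σhalf²=0.336650
  +F: nom +26.590 → Σnom=19.490; wc +0.270/-0.110 → slack +1.510/-1.210; half-tol=0.190, Σhalf²=0.372750
  +G: nom +17.600 → Σnom=37.090; wc +0.165/-0.324 → slack +1.675/-1.534; half-tol=0.244, Σhalf²=0.432530
  +H: nom +44.100 → Σnom=81.190; wc +0.190/-0.450 → slack +1.865/-1.984; half-tol=0.320, Σhalf²=0.534930
  -I: nom -11.010 → Σnom=70.180; wc +0.490/-0.090 → slack +2.355/-2.074; half-tol=0.290, Σhalf²=0.619030
Nominal = 70.180. Worst-case = [70.180 - 2.074, 70.180 + 2.355] = [68.106, 72.535]. RSS = √0.619030 = 0.787.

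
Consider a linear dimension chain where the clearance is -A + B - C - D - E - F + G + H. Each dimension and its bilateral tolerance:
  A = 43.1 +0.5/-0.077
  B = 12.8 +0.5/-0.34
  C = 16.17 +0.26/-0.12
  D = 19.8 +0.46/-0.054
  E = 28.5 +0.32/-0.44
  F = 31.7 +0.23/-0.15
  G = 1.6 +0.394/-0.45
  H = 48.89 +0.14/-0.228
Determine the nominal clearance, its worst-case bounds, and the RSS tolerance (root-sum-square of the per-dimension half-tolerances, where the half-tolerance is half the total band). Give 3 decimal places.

nominal=-75.980 wc=[-78.768,-74.105] rss=0.868

Stack each dimension's contribution:
  -A: nom -43.100 → Σnom=-43.100; wc +0.077/-0.500 → slack +0.077/-0.500; half-tol=0.288, Σhalf²=0.083232
  +B: nom +12.800 → Σnom=-30.300; wc +0.500/-0.340 → slack +0.577/-0.840; half-tol=0.420, Σhalf²=0.259632
  -C: nom -16.170 → Σnom=-46.470; wc +0.120/-0.260 → slack +0.697/-1.100; half-tol=0.190, Σhalf²=0.295732
  -D: nom -19.800 → Σnom=-66.270; wc +0.054/-0.460 → slack +0.751/-1.560; half-tol=0.257, Σhalf²=0.361781
  -E: nom -28.500 → Σnom=-94.770; wc +0.440/-0.320 → slack +1.191/-1.880; half-tol=0.380, Σhalf²=0.506181
  -F: nom -31.700 → Σnom=-126.470; wc +0.150/-0.230 → slack +1.341/-2.110; half-tol=0.190, Σhalf²=0.542281
  +G: nom +1.600 → Σnom=-124.870; wc +0.394/-0.450 → slack +1.735/-2.560; half-tol=0.422, Σhalf²=0.720365
  +H: nom +48.890 → Σnom=-75.980; wc +0.140/-0.228 → slack +1.875/-2.788; half-tol=0.184, Σhalf²=0.754221
Nominal = -75.980. Worst-case = [-75.980 - 2.788, -75.980 + 1.875] = [-78.768, -74.105]. RSS = √0.754221 = 0.868.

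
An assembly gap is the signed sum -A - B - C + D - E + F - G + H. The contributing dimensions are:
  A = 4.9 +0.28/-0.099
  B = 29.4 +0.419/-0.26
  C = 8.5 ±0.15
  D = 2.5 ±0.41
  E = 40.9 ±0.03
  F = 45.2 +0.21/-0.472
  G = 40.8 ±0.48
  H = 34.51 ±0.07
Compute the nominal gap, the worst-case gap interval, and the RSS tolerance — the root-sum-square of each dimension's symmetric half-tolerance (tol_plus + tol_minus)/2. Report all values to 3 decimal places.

nominal=-42.290 wc=[-44.601,-40.581] rss=0.833

Stack each dimension's contribution:
  -A: nom -4.900 → Σnom=-4.900; wc +0.099/-0.280 → slack +0.099/-0.280; half-tol=0.190, Σhalf²=0.035910
  -B: nom -29.400 → Σnom=-34.300; wc +0.260/-0.419 → slack +0.359/-0.699; half-tol=0.340, Σhalf²=0.151171
  -C: nom -8.500 → Σnom=-42.800; wc +0.150/-0.150 → slack +0.509/-0.849; half-tol=0.150, Σhalf²=0.173671
  +D: nom +2.500 → Σnom=-40.300; wc +0.410/-0.410 → slack +0.919/-1.259; half-tol=0.410, Σhalf²=0.341770
  -E: nom -40.900 → Σnom=-81.200; wc +0.030/-0.030 → slack +0.949/-1.289; half-tol=0.030, Σhalf²=0.342670
  +F: nom +45.200 → Σnom=-36.000; wc +0.210/-0.472 → slack +1.159/-1.761; half-tol=0.341, Σhalf²=0.458951
  -G: nom -40.800 → Σnom=-76.800; wc +0.480/-0.480 → slack +1.639/-2.241; half-tol=0.480, Σhalf²=0.689351
  +H: nom +34.510 → Σnom=-42.290; wc +0.070/-0.070 → slack +1.709/-2.311; half-tol=0.070, Σhalf²=0.694251
Nominal = -42.290. Worst-case = [-42.290 - 2.311, -42.290 + 1.709] = [-44.601, -40.581]. RSS = √0.694251 = 0.833.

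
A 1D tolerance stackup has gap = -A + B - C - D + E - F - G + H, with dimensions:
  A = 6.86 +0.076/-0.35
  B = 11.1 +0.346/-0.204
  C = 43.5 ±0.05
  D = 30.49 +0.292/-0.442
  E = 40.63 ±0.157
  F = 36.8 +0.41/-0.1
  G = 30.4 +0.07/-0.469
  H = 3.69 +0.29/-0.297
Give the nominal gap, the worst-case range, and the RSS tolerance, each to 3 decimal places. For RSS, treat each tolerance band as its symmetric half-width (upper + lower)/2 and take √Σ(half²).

Stack each dimension's contribution:
  -A: nom -6.860 → Σnom=-6.860; wc +0.350/-0.076 → slack +0.350/-0.076; half-tol=0.213, Σhalf²=0.045369
  +B: nom +11.100 → Σnom=4.240; wc +0.346/-0.204 → slack +0.696/-0.280; half-tol=0.275, Σhalf²=0.120994
  -C: nom -43.500 → Σnom=-39.260; wc +0.050/-0.050 → slack +0.746/-0.330; half-tol=0.050, Σhalf²=0.123494
  -D: nom -30.490 → Σnom=-69.750; wc +0.442/-0.292 → slack +1.188/-0.622; half-tol=0.367, Σhalf²=0.258183
  +E: nom +40.630 → Σnom=-29.120; wc +0.157/-0.157 → slack +1.345/-0.779; half-tol=0.157, Σhalf²=0.282832
  -F: nom -36.800 → Σnom=-65.920; wc +0.100/-0.410 → slack +1.445/-1.189; half-tol=0.255, Σhalf²=0.347857
  -G: nom -30.400 → Σnom=-96.320; wc +0.469/-0.070 → slack +1.914/-1.259; half-tol=0.269, Σhalf²=0.420487
  +H: nom +3.690 → Σnom=-92.630; wc +0.290/-0.297 → slack +2.204/-1.556; half-tol=0.293, Σhalf²=0.506629
Nominal = -92.630. Worst-case = [-92.630 - 1.556, -92.630 + 2.204] = [-94.186, -90.426]. RSS = √0.506629 = 0.712.

nominal=-92.630 wc=[-94.186,-90.426] rss=0.712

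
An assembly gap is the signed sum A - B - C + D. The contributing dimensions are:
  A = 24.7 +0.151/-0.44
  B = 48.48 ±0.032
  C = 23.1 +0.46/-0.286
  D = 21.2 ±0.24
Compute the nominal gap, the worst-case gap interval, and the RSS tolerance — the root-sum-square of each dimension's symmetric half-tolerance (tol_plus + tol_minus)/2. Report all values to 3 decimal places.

Stack each dimension's contribution:
  +A: nom +24.700 → Σnom=24.700; wc +0.151/-0.440 → slack +0.151/-0.440; half-tol=0.295, Σhalf²=0.087320
  -B: nom -48.480 → Σnom=-23.780; wc +0.032/-0.032 → slack +0.183/-0.472; half-tol=0.032, Σhalf²=0.088344
  -C: nom -23.100 → Σnom=-46.880; wc +0.286/-0.460 → slack +0.469/-0.932; half-tol=0.373, Σhalf²=0.227473
  +D: nom +21.200 → Σnom=-25.680; wc +0.240/-0.240 → slack +0.709/-1.172; half-tol=0.240, Σhalf²=0.285073
Nominal = -25.680. Worst-case = [-25.680 - 1.172, -25.680 + 0.709] = [-26.852, -24.971]. RSS = √0.285073 = 0.534.

nominal=-25.680 wc=[-26.852,-24.971] rss=0.534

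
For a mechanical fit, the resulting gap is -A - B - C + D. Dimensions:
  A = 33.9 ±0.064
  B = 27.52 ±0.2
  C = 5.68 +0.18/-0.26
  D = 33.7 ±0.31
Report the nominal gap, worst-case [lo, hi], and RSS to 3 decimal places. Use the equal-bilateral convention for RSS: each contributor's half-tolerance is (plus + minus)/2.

nominal=-33.400 wc=[-34.154,-32.566] rss=0.434

Stack each dimension's contribution:
  -A: nom -33.900 → Σnom=-33.900; wc +0.064/-0.064 → slack +0.064/-0.064; half-tol=0.064, Σhalf²=0.004096
  -B: nom -27.520 → Σnom=-61.420; wc +0.200/-0.200 → slack +0.264/-0.264; half-tol=0.200, Σhalf²=0.044096
  -C: nom -5.680 → Σnom=-67.100; wc +0.260/-0.180 → slack +0.524/-0.444; half-tol=0.220, Σhalf²=0.092496
  +D: nom +33.700 → Σnom=-33.400; wc +0.310/-0.310 → slack +0.834/-0.754; half-tol=0.310, Σhalf²=0.188596
Nominal = -33.400. Worst-case = [-33.400 - 0.754, -33.400 + 0.834] = [-34.154, -32.566]. RSS = √0.188596 = 0.434.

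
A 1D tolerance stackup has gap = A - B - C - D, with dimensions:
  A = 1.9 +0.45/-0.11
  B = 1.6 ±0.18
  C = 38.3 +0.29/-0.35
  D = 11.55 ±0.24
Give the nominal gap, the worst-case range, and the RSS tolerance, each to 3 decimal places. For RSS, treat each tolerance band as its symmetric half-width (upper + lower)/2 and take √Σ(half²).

Stack each dimension's contribution:
  +A: nom +1.900 → Σnom=1.900; wc +0.450/-0.110 → slack +0.450/-0.110; half-tol=0.280, Σhalf²=0.078400
  -B: nom -1.600 → Σnom=0.300; wc +0.180/-0.180 → slack +0.630/-0.290; half-tol=0.180, Σhalf²=0.110800
  -C: nom -38.300 → Σnom=-38.000; wc +0.350/-0.290 → slack +0.980/-0.580; half-tol=0.320, Σhalf²=0.213200
  -D: nom -11.550 → Σnom=-49.550; wc +0.240/-0.240 → slack +1.220/-0.820; half-tol=0.240, Σhalf²=0.270800
Nominal = -49.550. Worst-case = [-49.550 - 0.820, -49.550 + 1.220] = [-50.370, -48.330]. RSS = √0.270800 = 0.520.

nominal=-49.550 wc=[-50.370,-48.330] rss=0.520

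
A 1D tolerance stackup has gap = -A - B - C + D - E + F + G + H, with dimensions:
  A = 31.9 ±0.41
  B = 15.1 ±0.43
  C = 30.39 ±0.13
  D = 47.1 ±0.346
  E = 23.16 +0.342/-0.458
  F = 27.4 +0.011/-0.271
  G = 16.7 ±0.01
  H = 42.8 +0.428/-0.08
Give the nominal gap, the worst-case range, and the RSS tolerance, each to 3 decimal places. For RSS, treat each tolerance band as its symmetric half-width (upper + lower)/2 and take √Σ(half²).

nominal=33.450 wc=[31.431,35.673] rss=0.857

Stack each dimension's contribution:
  -A: nom -31.900 → Σnom=-31.900; wc +0.410/-0.410 → slack +0.410/-0.410; half-tol=0.410, Σhalf²=0.168100
  -B: nom -15.100 → Σnom=-47.000; wc +0.430/-0.430 → slack +0.840/-0.840; half-tol=0.430, Σhalf²=0.353000
  -C: nom -30.390 → Σnom=-77.390; wc +0.130/-0.130 → slack +0.970/-0.970; half-tol=0.130, Σhalf²=0.369900
  +D: nom +47.100 → Σnom=-30.290; wc +0.346/-0.346 → slack +1.316/-1.316; half-tol=0.346, Σhalf²=0.489616
  -E: nom -23.160 → Σnom=-53.450; wc +0.458/-0.342 → slack +1.774/-1.658; half-tol=0.400, Σhalf²=0.649616
  +F: nom +27.400 → Σnom=-26.050; wc +0.011/-0.271 → slack +1.785/-1.929; half-tol=0.141, Σhalf²=0.669497
  +G: nom +16.700 → Σnom=-9.350; wc +0.010/-0.010 → slack +1.795/-1.939; half-tol=0.010, Σhalf²=0.669597
  +H: nom +42.800 → Σnom=33.450; wc +0.428/-0.080 → slack +2.223/-2.019; half-tol=0.254, Σhalf²=0.734113
Nominal = 33.450. Worst-case = [33.450 - 2.019, 33.450 + 2.223] = [31.431, 35.673]. RSS = √0.734113 = 0.857.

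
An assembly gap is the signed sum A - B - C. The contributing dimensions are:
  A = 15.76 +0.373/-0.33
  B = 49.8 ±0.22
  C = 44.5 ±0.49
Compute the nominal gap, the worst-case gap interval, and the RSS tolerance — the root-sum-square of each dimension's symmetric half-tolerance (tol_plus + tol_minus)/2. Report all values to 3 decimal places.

Stack each dimension's contribution:
  +A: nom +15.760 → Σnom=15.760; wc +0.373/-0.330 → slack +0.373/-0.330; half-tol=0.352, Σhalf²=0.123552
  -B: nom -49.800 → Σnom=-34.040; wc +0.220/-0.220 → slack +0.593/-0.550; half-tol=0.220, Σhalf²=0.171952
  -C: nom -44.500 → Σnom=-78.540; wc +0.490/-0.490 → slack +1.083/-1.040; half-tol=0.490, Σhalf²=0.412052
Nominal = -78.540. Worst-case = [-78.540 - 1.040, -78.540 + 1.083] = [-79.580, -77.457]. RSS = √0.412052 = 0.642.

nominal=-78.540 wc=[-79.580,-77.457] rss=0.642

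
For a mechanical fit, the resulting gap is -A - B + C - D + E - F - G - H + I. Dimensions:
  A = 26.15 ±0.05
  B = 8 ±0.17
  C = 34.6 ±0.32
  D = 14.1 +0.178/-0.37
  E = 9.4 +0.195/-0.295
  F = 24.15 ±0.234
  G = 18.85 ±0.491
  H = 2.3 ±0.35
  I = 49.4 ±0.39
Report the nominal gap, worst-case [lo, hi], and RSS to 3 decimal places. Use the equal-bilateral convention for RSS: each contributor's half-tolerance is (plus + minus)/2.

nominal=-0.150 wc=[-2.628,2.420] rss=0.916

Stack each dimension's contribution:
  -A: nom -26.150 → Σnom=-26.150; wc +0.050/-0.050 → slack +0.050/-0.050; half-tol=0.050, Σhalf²=0.002500
  -B: nom -8.000 → Σnom=-34.150; wc +0.170/-0.170 → slack +0.220/-0.220; half-tol=0.170, Σhalf²=0.031400
  +C: nom +34.600 → Σnom=0.450; wc +0.320/-0.320 → slack +0.540/-0.540; half-tol=0.320, Σhalf²=0.133800
  -D: nom -14.100 → Σnom=-13.650; wc +0.370/-0.178 → slack +0.910/-0.718; half-tol=0.274, Σhalf²=0.208876
  +E: nom +9.400 → Σnom=-4.250; wc +0.195/-0.295 → slack +1.105/-1.013; half-tol=0.245, Σhalf²=0.268901
  -F: nom -24.150 → Σnom=-28.400; wc +0.234/-0.234 → slack +1.339/-1.247; half-tol=0.234, Σhalf²=0.323657
  -G: nom -18.850 → Σnom=-47.250; wc +0.491/-0.491 → slack +1.830/-1.738; half-tol=0.491, Σhalf²=0.564738
  -H: nom -2.300 → Σnom=-49.550; wc +0.350/-0.350 → slack +2.180/-2.088; half-tol=0.350, Σhalf²=0.687238
  +I: nom +49.400 → Σnom=-0.150; wc +0.390/-0.390 → slack +2.570/-2.478; half-tol=0.390, Σhalf²=0.839338
Nominal = -0.150. Worst-case = [-0.150 - 2.478, -0.150 + 2.570] = [-2.628, 2.420]. RSS = √0.839338 = 0.916.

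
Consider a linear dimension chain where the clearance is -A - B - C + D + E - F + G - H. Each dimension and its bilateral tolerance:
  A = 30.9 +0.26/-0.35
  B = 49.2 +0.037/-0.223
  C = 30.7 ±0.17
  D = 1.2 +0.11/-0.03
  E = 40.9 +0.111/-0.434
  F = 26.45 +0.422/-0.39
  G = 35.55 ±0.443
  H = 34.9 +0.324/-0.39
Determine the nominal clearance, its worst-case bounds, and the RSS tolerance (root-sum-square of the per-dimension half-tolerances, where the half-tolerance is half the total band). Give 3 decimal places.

Stack each dimension's contribution:
  -A: nom -30.900 → Σnom=-30.900; wc +0.350/-0.260 → slack +0.350/-0.260; half-tol=0.305, Σhalf²=0.093025
  -B: nom -49.200 → Σnom=-80.100; wc +0.223/-0.037 → slack +0.573/-0.297; half-tol=0.130, Σhalf²=0.109925
  -C: nom -30.700 → Σnom=-110.800; wc +0.170/-0.170 → slack +0.743/-0.467; half-tol=0.170, Σhalf²=0.138825
  +D: nom +1.200 → Σnom=-109.600; wc +0.110/-0.030 → slack +0.853/-0.497; half-tol=0.070, Σhalf²=0.143725
  +E: nom +40.900 → Σnom=-68.700; wc +0.111/-0.434 → slack +0.964/-0.931; half-tol=0.273, Σhalf²=0.217981
  -F: nom -26.450 → Σnom=-95.150; wc +0.390/-0.422 → slack +1.354/-1.353; half-tol=0.406, Σhalf²=0.382817
  +G: nom +35.550 → Σnom=-59.600; wc +0.443/-0.443 → slack +1.797/-1.796; half-tol=0.443, Σhalf²=0.579066
  -H: nom -34.900 → Σnom=-94.500; wc +0.390/-0.324 → slack +2.187/-2.120; half-tol=0.357, Σhalf²=0.706515
Nominal = -94.500. Worst-case = [-94.500 - 2.120, -94.500 + 2.187] = [-96.620, -92.313]. RSS = √0.706515 = 0.841.

nominal=-94.500 wc=[-96.620,-92.313] rss=0.841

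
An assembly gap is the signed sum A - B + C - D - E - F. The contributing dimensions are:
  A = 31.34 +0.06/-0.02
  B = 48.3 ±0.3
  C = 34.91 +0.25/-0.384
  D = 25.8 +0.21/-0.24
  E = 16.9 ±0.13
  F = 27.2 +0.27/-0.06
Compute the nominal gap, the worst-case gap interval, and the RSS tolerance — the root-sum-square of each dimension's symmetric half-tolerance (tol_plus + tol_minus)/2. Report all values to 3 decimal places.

nominal=-51.950 wc=[-53.264,-50.910] rss=0.536

Stack each dimension's contribution:
  +A: nom +31.340 → Σnom=31.340; wc +0.060/-0.020 → slack +0.060/-0.020; half-tol=0.040, Σhalf²=0.001600
  -B: nom -48.300 → Σnom=-16.960; wc +0.300/-0.300 → slack +0.360/-0.320; half-tol=0.300, Σhalf²=0.091600
  +C: nom +34.910 → Σnom=17.950; wc +0.250/-0.384 → slack +0.610/-0.704; half-tol=0.317, Σhalf²=0.192089
  -D: nom -25.800 → Σnom=-7.850; wc +0.240/-0.210 → slack +0.850/-0.914; half-tol=0.225, Σhalf²=0.242714
  -E: nom -16.900 → Σnom=-24.750; wc +0.130/-0.130 → slack +0.980/-1.044; half-tol=0.130, Σhalf²=0.259614
  -F: nom -27.200 → Σnom=-51.950; wc +0.060/-0.270 → slack +1.040/-1.314; half-tol=0.165, Σhalf²=0.286839
Nominal = -51.950. Worst-case = [-51.950 - 1.314, -51.950 + 1.040] = [-53.264, -50.910]. RSS = √0.286839 = 0.536.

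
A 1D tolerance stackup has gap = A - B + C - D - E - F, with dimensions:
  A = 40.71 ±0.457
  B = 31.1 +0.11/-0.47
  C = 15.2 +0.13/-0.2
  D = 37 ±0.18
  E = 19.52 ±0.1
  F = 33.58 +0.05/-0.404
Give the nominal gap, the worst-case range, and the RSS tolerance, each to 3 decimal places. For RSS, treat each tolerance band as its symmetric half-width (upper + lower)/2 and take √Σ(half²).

Stack each dimension's contribution:
  +A: nom +40.710 → Σnom=40.710; wc +0.457/-0.457 → slack +0.457/-0.457; half-tol=0.457, Σhalf²=0.208849
  -B: nom -31.100 → Σnom=9.610; wc +0.470/-0.110 → slack +0.927/-0.567; half-tol=0.290, Σhalf²=0.292949
  +C: nom +15.200 → Σnom=24.810; wc +0.130/-0.200 → slack +1.057/-0.767; half-tol=0.165, Σhalf²=0.320174
  -D: nom -37.000 → Σnom=-12.190; wc +0.180/-0.180 → slack +1.237/-0.947; half-tol=0.180, Σhalf²=0.352574
  -E: nom -19.520 → Σnom=-31.710; wc +0.100/-0.100 → slack +1.337/-1.047; half-tol=0.100, Σhalf²=0.362574
  -F: nom -33.580 → Σnom=-65.290; wc +0.404/-0.050 → slack +1.741/-1.097; half-tol=0.227, Σhalf²=0.414103
Nominal = -65.290. Worst-case = [-65.290 - 1.097, -65.290 + 1.741] = [-66.387, -63.549]. RSS = √0.414103 = 0.644.

nominal=-65.290 wc=[-66.387,-63.549] rss=0.644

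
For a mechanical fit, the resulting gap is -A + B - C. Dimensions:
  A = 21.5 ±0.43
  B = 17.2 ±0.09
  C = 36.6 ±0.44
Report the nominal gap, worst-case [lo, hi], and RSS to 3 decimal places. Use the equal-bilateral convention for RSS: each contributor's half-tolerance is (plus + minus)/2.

nominal=-40.900 wc=[-41.860,-39.940] rss=0.622

Stack each dimension's contribution:
  -A: nom -21.500 → Σnom=-21.500; wc +0.430/-0.430 → slack +0.430/-0.430; half-tol=0.430, Σhalf²=0.184900
  +B: nom +17.200 → Σnom=-4.300; wc +0.090/-0.090 → slack +0.520/-0.520; half-tol=0.090, Σhalf²=0.193000
  -C: nom -36.600 → Σnom=-40.900; wc +0.440/-0.440 → slack +0.960/-0.960; half-tol=0.440, Σhalf²=0.386600
Nominal = -40.900. Worst-case = [-40.900 - 0.960, -40.900 + 0.960] = [-41.860, -39.940]. RSS = √0.386600 = 0.622.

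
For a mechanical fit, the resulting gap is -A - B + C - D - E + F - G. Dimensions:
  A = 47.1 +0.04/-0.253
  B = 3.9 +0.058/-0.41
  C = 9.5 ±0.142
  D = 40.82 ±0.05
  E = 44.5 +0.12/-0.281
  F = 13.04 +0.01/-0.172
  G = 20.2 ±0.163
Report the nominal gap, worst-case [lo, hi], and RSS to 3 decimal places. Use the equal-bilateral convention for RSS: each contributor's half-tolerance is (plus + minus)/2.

Stack each dimension's contribution:
  -A: nom -47.100 → Σnom=-47.100; wc +0.253/-0.040 → slack +0.253/-0.040; half-tol=0.146, Σhalf²=0.021462
  -B: nom -3.900 → Σnom=-51.000; wc +0.410/-0.058 → slack +0.663/-0.098; half-tol=0.234, Σhalf²=0.076218
  +C: nom +9.500 → Σnom=-41.500; wc +0.142/-0.142 → slack +0.805/-0.240; half-tol=0.142, Σhalf²=0.096382
  -D: nom -40.820 → Σnom=-82.320; wc +0.050/-0.050 → slack +0.855/-0.290; half-tol=0.050, Σhalf²=0.098882
  -E: nom -44.500 → Σnom=-126.820; wc +0.281/-0.120 → slack +1.136/-0.410; half-tol=0.201, Σhalf²=0.139082
  +F: nom +13.040 → Σnom=-113.780; wc +0.010/-0.172 → slack +1.146/-0.582; half-tol=0.091, Σhalf²=0.147364
  -G: nom -20.200 → Σnom=-133.980; wc +0.163/-0.163 → slack +1.309/-0.745; half-tol=0.163, Σhalf²=0.173933
Nominal = -133.980. Worst-case = [-133.980 - 0.745, -133.980 + 1.309] = [-134.725, -132.671]. RSS = √0.173933 = 0.417.

nominal=-133.980 wc=[-134.725,-132.671] rss=0.417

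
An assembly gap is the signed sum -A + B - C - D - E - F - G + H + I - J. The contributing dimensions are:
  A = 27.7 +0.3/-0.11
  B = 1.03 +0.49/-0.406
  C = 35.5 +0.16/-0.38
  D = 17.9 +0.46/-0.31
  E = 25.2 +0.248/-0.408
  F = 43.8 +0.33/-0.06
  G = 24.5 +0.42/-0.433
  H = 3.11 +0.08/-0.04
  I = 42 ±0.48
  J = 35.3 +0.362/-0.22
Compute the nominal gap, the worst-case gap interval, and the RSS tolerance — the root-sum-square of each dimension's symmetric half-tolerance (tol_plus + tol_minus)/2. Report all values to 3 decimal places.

Stack each dimension's contribution:
  -A: nom -27.700 → Σnom=-27.700; wc +0.110/-0.300 → slack +0.110/-0.300; half-tol=0.205, Σhalf²=0.042025
  +B: nom +1.030 → Σnom=-26.670; wc +0.490/-0.406 → slack +0.600/-0.706; half-tol=0.448, Σhalf²=0.242729
  -C: nom -35.500 → Σnom=-62.170; wc +0.380/-0.160 → slack +0.980/-0.866; half-tol=0.270, Σhalf²=0.315629
  -D: nom -17.900 → Σnom=-80.070; wc +0.310/-0.460 → slack +1.290/-1.326; half-tol=0.385, Σhalf²=0.463854
  -E: nom -25.200 → Σnom=-105.270; wc +0.408/-0.248 → slack +1.698/-1.574; half-tol=0.328, Σhalf²=0.571438
  -F: nom -43.800 → Σnom=-149.070; wc +0.060/-0.330 → slack +1.758/-1.904; half-tol=0.195, Σhalf²=0.609463
  -G: nom -24.500 → Σnom=-173.570; wc +0.433/-0.420 → slack +2.191/-2.324; half-tol=0.426, Σhalf²=0.791365
  +H: nom +3.110 → Σnom=-170.460; wc +0.080/-0.040 → slack +2.271/-2.364; half-tol=0.060, Σhalf²=0.794965
  +I: nom +42.000 → Σnom=-128.460; wc +0.480/-0.480 → slack +2.751/-2.844; half-tol=0.480, Σhalf²=1.025365
  -J: nom -35.300 → Σnom=-163.760; wc +0.220/-0.362 → slack +2.971/-3.206; half-tol=0.291, Σhalf²=1.110046
Nominal = -163.760. Worst-case = [-163.760 - 3.206, -163.760 + 2.971] = [-166.966, -160.789]. RSS = √1.110046 = 1.054.

nominal=-163.760 wc=[-166.966,-160.789] rss=1.054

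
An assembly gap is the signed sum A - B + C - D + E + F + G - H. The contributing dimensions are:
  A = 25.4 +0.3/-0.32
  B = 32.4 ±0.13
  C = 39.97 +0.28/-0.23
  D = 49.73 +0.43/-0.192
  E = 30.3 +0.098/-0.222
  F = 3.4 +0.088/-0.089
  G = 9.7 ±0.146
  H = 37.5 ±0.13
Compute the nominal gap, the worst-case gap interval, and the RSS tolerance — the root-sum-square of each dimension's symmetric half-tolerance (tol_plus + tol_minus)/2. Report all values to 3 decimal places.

Stack each dimension's contribution:
  +A: nom +25.400 → Σnom=25.400; wc +0.300/-0.320 → slack +0.300/-0.320; half-tol=0.310, Σhalf²=0.096100
  -B: nom -32.400 → Σnom=-7.000; wc +0.130/-0.130 → slack +0.430/-0.450; half-tol=0.130, Σhalf²=0.113000
  +C: nom +39.970 → Σnom=32.970; wc +0.280/-0.230 → slack +0.710/-0.680; half-tol=0.255, Σhalf²=0.178025
  -D: nom -49.730 → Σnom=-16.760; wc +0.192/-0.430 → slack +0.902/-1.110; half-tol=0.311, Σhalf²=0.274746
  +E: nom +30.300 → Σnom=13.540; wc +0.098/-0.222 → slack +1.000/-1.332; half-tol=0.160, Σhalf²=0.300346
  +F: nom +3.400 → Σnom=16.940; wc +0.088/-0.089 → slack +1.088/-1.421; half-tol=0.088, Σhalf²=0.308178
  +G: nom +9.700 → Σnom=26.640; wc +0.146/-0.146 → slack +1.234/-1.567; half-tol=0.146, Σhalf²=0.329494
  -H: nom -37.500 → Σnom=-10.860; wc +0.130/-0.130 → slack +1.364/-1.697; half-tol=0.130, Σhalf²=0.346394
Nominal = -10.860. Worst-case = [-10.860 - 1.697, -10.860 + 1.364] = [-12.557, -9.496]. RSS = √0.346394 = 0.589.

nominal=-10.860 wc=[-12.557,-9.496] rss=0.589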